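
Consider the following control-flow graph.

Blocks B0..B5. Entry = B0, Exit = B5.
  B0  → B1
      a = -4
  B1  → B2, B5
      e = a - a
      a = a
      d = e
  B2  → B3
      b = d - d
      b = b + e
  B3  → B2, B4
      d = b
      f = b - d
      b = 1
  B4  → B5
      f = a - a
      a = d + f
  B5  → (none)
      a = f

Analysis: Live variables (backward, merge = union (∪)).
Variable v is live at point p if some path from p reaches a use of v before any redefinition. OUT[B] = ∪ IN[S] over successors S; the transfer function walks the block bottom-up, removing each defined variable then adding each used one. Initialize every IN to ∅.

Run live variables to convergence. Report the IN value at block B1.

Answer: {a, f}

Trace:
Per-block solution:
  B0: | IN={f} | OUT={a, f}
  B1: | IN={a, f} | OUT={a, d, e, f}
  B2: | IN={a, d, e} | OUT={a, b, e}
  B3: | IN={a, b, e} | OUT={a, d, e}
  B4: | IN={a, d} | OUT={f}
  B5: | IN={f} | OUT={}

Merge at B1: OUT[B1] = IN[B2] ⊔ IN[B5] = {a, d, e, f}
Applying B1's transfer function to that OUT value gives IN[B1] (row B1 above).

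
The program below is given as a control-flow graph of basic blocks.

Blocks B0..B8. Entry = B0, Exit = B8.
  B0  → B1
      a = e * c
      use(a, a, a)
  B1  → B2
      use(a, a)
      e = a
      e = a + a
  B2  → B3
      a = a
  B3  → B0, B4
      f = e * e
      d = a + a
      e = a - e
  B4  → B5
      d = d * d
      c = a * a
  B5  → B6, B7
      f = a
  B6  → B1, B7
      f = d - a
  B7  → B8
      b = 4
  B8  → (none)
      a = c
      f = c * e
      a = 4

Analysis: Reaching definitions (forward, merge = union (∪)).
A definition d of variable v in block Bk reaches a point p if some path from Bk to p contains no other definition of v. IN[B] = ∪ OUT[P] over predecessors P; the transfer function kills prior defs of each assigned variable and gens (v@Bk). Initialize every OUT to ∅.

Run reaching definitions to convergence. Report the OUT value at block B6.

Per-block solution:
  B0:  IN={a@B2, c@B4, d@B3, e@B3, f@B3}  OUT={a@B0, c@B4, d@B3, e@B3, f@B3}
  B1:  IN={a@B0, a@B2, c@B4, d@B3, d@B4, e@B3, f@B3, f@B6}  OUT={a@B0, a@B2, c@B4, d@B3, d@B4, e@B1, f@B3, f@B6}
  B2:  IN={a@B0, a@B2, c@B4, d@B3, d@B4, e@B1, f@B3, f@B6}  OUT={a@B2, c@B4, d@B3, d@B4, e@B1, f@B3, f@B6}
  B3:  IN={a@B2, c@B4, d@B3, d@B4, e@B1, f@B3, f@B6}  OUT={a@B2, c@B4, d@B3, e@B3, f@B3}
  B4:  IN={a@B2, c@B4, d@B3, e@B3, f@B3}  OUT={a@B2, c@B4, d@B4, e@B3, f@B3}
  B5:  IN={a@B2, c@B4, d@B4, e@B3, f@B3}  OUT={a@B2, c@B4, d@B4, e@B3, f@B5}
  B6:  IN={a@B2, c@B4, d@B4, e@B3, f@B5}  OUT={a@B2, c@B4, d@B4, e@B3, f@B6}
  B7:  IN={a@B2, c@B4, d@B4, e@B3, f@B5, f@B6}  OUT={a@B2, b@B7, c@B4, d@B4, e@B3, f@B5, f@B6}
  B8:  IN={a@B2, b@B7, c@B4, d@B4, e@B3, f@B5, f@B6}  OUT={a@B8, b@B7, c@B4, d@B4, e@B3, f@B8}

Merge at B6: IN[B6] = OUT[B5] = {a@B2, c@B4, d@B4, e@B3, f@B5}
Applying B6's transfer function to that IN value gives OUT[B6] (row B6 above).

Answer: {a@B2, c@B4, d@B4, e@B3, f@B6}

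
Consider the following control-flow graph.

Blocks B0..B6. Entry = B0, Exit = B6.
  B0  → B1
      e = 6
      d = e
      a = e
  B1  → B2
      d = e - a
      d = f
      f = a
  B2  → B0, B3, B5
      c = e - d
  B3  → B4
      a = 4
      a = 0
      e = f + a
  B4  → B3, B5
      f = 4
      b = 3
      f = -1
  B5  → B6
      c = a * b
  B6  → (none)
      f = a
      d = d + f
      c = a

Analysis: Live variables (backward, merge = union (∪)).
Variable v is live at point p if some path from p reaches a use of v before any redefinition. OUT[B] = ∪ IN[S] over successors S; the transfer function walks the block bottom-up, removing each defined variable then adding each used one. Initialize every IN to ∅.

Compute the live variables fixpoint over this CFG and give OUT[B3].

Answer: {a, d}

Derivation:
Per-block solution:
  B0:   IN={b, f}   OUT={a, b, e, f}
  B1:   IN={a, b, e, f}   OUT={a, b, d, e, f}
  B2:   IN={a, b, d, e, f}   OUT={a, b, d, f}
  B3:   IN={d, f}   OUT={a, d}
  B4:   IN={a, d}   OUT={a, b, d, f}
  B5:   IN={a, b, d}   OUT={a, d}
  B6:   IN={a, d}   OUT={}

Merge at B3: OUT[B3] = IN[B4] = {a, d}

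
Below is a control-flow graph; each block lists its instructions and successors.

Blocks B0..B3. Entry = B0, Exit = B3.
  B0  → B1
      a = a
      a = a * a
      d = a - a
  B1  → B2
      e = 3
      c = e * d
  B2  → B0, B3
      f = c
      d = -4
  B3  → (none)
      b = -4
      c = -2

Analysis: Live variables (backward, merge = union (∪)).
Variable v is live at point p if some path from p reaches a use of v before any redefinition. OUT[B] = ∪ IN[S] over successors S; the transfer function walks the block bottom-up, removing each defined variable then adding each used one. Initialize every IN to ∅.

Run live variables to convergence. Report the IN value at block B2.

Answer: {a, c}

Trace:
Converged values:
  B0: | IN={a} | OUT={a, d}
  B1: | IN={a, d} | OUT={a, c}
  B2: | IN={a, c} | OUT={a}
  B3: | IN={} | OUT={}

Merge at B2: OUT[B2] = IN[B0] ⊔ IN[B3] = {a}
Applying B2's transfer function to that OUT value gives IN[B2] (row B2 above).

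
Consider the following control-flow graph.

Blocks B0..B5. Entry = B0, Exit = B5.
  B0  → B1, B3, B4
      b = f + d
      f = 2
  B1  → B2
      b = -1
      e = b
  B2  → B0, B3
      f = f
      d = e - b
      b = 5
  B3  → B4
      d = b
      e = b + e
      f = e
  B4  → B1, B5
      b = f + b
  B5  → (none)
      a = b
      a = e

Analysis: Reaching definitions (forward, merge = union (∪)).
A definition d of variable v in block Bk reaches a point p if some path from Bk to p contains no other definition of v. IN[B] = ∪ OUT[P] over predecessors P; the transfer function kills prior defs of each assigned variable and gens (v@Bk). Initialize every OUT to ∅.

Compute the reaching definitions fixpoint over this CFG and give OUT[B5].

Answer: {a@B5, b@B4, d@B2, d@B3, e@B1, e@B3, f@B0, f@B3}

Trace:
Fixpoint table:
  B0:  IN={b@B2, d@B2, e@B1, f@B2}  OUT={b@B0, d@B2, e@B1, f@B0}
  B1:  IN={b@B0, b@B4, d@B2, d@B3, e@B1, e@B3, f@B0, f@B3}  OUT={b@B1, d@B2, d@B3, e@B1, f@B0, f@B3}
  B2:  IN={b@B1, d@B2, d@B3, e@B1, f@B0, f@B3}  OUT={b@B2, d@B2, e@B1, f@B2}
  B3:  IN={b@B0, b@B2, d@B2, e@B1, f@B0, f@B2}  OUT={b@B0, b@B2, d@B3, e@B3, f@B3}
  B4:  IN={b@B0, b@B2, d@B2, d@B3, e@B1, e@B3, f@B0, f@B3}  OUT={b@B4, d@B2, d@B3, e@B1, e@B3, f@B0, f@B3}
  B5:  IN={b@B4, d@B2, d@B3, e@B1, e@B3, f@B0, f@B3}  OUT={a@B5, b@B4, d@B2, d@B3, e@B1, e@B3, f@B0, f@B3}

Merge at B5: IN[B5] = OUT[B4] = {b@B4, d@B2, d@B3, e@B1, e@B3, f@B0, f@B3}
Applying B5's transfer function to that IN value gives OUT[B5] (row B5 above).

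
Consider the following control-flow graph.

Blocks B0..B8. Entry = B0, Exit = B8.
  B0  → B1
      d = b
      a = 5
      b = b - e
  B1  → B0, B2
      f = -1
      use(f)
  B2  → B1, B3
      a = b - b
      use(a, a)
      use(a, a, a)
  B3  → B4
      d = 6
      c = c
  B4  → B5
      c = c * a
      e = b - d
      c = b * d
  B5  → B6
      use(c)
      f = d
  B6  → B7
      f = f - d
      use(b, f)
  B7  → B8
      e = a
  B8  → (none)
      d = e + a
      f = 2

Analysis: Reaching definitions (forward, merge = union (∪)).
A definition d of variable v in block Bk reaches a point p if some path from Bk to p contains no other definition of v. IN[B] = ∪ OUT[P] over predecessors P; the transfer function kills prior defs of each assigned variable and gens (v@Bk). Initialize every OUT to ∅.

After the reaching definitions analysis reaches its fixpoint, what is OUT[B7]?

Answer: {a@B2, b@B0, c@B4, d@B3, e@B7, f@B6}

Working:
Per-block solution:
  B0:   IN={a@B0, a@B2, b@B0, d@B0, f@B1}   OUT={a@B0, b@B0, d@B0, f@B1}
  B1:   IN={a@B0, a@B2, b@B0, d@B0, f@B1}   OUT={a@B0, a@B2, b@B0, d@B0, f@B1}
  B2:   IN={a@B0, a@B2, b@B0, d@B0, f@B1}   OUT={a@B2, b@B0, d@B0, f@B1}
  B3:   IN={a@B2, b@B0, d@B0, f@B1}   OUT={a@B2, b@B0, c@B3, d@B3, f@B1}
  B4:   IN={a@B2, b@B0, c@B3, d@B3, f@B1}   OUT={a@B2, b@B0, c@B4, d@B3, e@B4, f@B1}
  B5:   IN={a@B2, b@B0, c@B4, d@B3, e@B4, f@B1}   OUT={a@B2, b@B0, c@B4, d@B3, e@B4, f@B5}
  B6:   IN={a@B2, b@B0, c@B4, d@B3, e@B4, f@B5}   OUT={a@B2, b@B0, c@B4, d@B3, e@B4, f@B6}
  B7:   IN={a@B2, b@B0, c@B4, d@B3, e@B4, f@B6}   OUT={a@B2, b@B0, c@B4, d@B3, e@B7, f@B6}
  B8:   IN={a@B2, b@B0, c@B4, d@B3, e@B7, f@B6}   OUT={a@B2, b@B0, c@B4, d@B8, e@B7, f@B8}

Merge at B7: IN[B7] = OUT[B6] = {a@B2, b@B0, c@B4, d@B3, e@B4, f@B6}
Applying B7's transfer function to that IN value gives OUT[B7] (row B7 above).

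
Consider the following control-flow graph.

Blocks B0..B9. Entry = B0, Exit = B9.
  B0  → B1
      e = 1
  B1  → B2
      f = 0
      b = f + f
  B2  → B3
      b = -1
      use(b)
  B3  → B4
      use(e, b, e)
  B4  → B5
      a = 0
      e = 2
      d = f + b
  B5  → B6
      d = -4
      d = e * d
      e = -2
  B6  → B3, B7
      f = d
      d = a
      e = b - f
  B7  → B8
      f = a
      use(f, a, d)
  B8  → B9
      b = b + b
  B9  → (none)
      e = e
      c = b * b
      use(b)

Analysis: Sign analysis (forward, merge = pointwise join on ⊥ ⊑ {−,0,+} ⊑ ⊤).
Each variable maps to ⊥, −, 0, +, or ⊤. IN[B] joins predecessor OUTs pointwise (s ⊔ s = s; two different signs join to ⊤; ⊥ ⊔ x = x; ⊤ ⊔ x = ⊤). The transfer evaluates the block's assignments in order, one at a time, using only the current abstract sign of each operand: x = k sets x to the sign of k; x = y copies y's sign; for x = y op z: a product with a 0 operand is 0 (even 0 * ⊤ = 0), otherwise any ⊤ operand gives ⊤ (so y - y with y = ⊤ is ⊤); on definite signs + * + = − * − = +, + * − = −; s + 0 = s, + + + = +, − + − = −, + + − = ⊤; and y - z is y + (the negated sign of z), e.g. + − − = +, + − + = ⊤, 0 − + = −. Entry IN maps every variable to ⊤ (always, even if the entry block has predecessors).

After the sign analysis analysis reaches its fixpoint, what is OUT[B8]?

Per-block solution:
  B0: | IN=(all ⊤) | OUT={e:+; rest ⊤}
  B1: | IN={e:+; rest ⊤} | OUT={b:0, e:+, f:0; rest ⊤}
  B2: | IN={b:0, e:+, f:0; rest ⊤} | OUT={b:-, e:+, f:0; rest ⊤}
  B3: | IN={b:-; rest ⊤} | OUT={b:-; rest ⊤}
  B4: | IN={b:-; rest ⊤} | OUT={a:0, b:-, e:+; rest ⊤}
  B5: | IN={a:0, b:-, e:+; rest ⊤} | OUT={a:0, b:-, d:-, e:-; rest ⊤}
  B6: | IN={a:0, b:-, d:-, e:-; rest ⊤} | OUT={a:0, b:-, d:0, f:-; rest ⊤}
  B7: | IN={a:0, b:-, d:0, f:-; rest ⊤} | OUT={a:0, b:-, d:0, f:0; rest ⊤}
  B8: | IN={a:0, b:-, d:0, f:0; rest ⊤} | OUT={a:0, b:-, d:0, f:0; rest ⊤}
  B9: | IN={a:0, b:-, d:0, f:0; rest ⊤} | OUT={a:0, b:-, c:+, d:0, f:0; rest ⊤}

Merge at B8: IN[B8] = OUT[B7] = {a: 0, b: -, c: ⊤, d: 0, e: ⊤, f: 0}
Applying B8's transfer function to that IN value gives OUT[B8] (row B8 above).

Answer: {a: 0, b: -, c: ⊤, d: 0, e: ⊤, f: 0}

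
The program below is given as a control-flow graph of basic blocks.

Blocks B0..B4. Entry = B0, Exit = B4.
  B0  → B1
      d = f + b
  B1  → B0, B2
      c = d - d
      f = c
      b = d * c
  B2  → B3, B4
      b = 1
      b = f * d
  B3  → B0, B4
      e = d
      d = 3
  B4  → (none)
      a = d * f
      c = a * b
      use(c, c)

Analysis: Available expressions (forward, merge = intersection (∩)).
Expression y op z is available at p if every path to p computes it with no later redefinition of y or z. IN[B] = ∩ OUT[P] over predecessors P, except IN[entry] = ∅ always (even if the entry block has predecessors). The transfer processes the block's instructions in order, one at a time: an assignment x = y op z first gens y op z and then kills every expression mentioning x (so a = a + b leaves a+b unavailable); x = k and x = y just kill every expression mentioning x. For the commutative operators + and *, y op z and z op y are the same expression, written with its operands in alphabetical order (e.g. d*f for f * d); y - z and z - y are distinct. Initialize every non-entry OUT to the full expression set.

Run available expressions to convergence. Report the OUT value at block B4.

Per-block solution:
  B0:  IN={}  OUT={b+f}
  B1:  IN={b+f}  OUT={c*d, d-d}
  B2:  IN={c*d, d-d}  OUT={c*d, d*f, d-d}
  B3:  IN={c*d, d*f, d-d}  OUT={}
  B4:  IN={}  OUT={a*b, d*f}

Merge at B4: IN[B4] = OUT[B2] ∩ OUT[B3] = {}
Applying B4's transfer function to that IN value gives OUT[B4] (row B4 above).

Answer: {a*b, d*f}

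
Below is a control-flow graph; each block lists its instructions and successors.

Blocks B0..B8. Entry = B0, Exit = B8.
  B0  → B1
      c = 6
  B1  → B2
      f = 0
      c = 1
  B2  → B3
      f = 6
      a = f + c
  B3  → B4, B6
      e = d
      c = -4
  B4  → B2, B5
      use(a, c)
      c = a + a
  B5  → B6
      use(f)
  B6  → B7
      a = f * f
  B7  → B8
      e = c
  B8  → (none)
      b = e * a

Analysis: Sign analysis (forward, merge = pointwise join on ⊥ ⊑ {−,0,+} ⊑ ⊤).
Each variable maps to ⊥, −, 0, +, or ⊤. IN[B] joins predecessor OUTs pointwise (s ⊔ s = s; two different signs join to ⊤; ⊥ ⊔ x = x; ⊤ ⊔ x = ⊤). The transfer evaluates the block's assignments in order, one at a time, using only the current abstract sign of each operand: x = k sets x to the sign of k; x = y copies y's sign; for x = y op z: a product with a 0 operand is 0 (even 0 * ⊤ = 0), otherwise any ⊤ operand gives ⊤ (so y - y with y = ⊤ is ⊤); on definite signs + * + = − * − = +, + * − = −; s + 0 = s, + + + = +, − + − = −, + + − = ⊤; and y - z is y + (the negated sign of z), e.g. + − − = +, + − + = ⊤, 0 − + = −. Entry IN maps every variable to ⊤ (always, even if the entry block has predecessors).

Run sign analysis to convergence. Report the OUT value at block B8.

Fixpoint table:
  B0:  IN=(all ⊤)  OUT={c:+; rest ⊤}
  B1:  IN={c:+; rest ⊤}  OUT={c:+, f:0; rest ⊤}
  B2:  IN={c:+; rest ⊤}  OUT={a:+, c:+, f:+; rest ⊤}
  B3:  IN={a:+, c:+, f:+; rest ⊤}  OUT={a:+, c:-, f:+; rest ⊤}
  B4:  IN={a:+, c:-, f:+; rest ⊤}  OUT={a:+, c:+, f:+; rest ⊤}
  B5:  IN={a:+, c:+, f:+; rest ⊤}  OUT={a:+, c:+, f:+; rest ⊤}
  B6:  IN={a:+, f:+; rest ⊤}  OUT={a:+, f:+; rest ⊤}
  B7:  IN={a:+, f:+; rest ⊤}  OUT={a:+, f:+; rest ⊤}
  B8:  IN={a:+, f:+; rest ⊤}  OUT={a:+, f:+; rest ⊤}

Merge at B8: IN[B8] = OUT[B7] = {a: +, b: ⊤, c: ⊤, d: ⊤, e: ⊤, f: +}
Applying B8's transfer function to that IN value gives OUT[B8] (row B8 above).

Answer: {a: +, b: ⊤, c: ⊤, d: ⊤, e: ⊤, f: +}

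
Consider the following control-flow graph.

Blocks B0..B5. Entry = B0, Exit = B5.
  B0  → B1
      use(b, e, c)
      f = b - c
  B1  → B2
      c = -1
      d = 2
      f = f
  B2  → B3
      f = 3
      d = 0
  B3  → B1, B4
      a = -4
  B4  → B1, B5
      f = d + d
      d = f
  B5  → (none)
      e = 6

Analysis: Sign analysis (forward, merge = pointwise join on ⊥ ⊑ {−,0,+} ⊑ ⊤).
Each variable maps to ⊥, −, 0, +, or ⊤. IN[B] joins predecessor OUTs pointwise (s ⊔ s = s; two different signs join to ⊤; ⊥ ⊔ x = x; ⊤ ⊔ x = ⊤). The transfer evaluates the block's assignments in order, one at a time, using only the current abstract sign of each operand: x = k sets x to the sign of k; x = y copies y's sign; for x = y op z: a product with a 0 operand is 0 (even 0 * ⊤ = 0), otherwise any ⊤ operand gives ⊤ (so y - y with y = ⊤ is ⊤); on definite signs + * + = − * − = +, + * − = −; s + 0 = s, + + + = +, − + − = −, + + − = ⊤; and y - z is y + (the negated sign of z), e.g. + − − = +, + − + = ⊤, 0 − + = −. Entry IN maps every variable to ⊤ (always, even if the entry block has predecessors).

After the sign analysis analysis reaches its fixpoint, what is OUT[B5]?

Answer: {a: -, b: ⊤, c: -, d: 0, e: +, f: 0}

Trace:
Fixpoint table:
  B0:  IN=(all ⊤)  OUT=(all ⊤)
  B1:  IN=(all ⊤)  OUT={c:-, d:+; rest ⊤}
  B2:  IN={c:-, d:+; rest ⊤}  OUT={c:-, d:0, f:+; rest ⊤}
  B3:  IN={c:-, d:0, f:+; rest ⊤}  OUT={a:-, c:-, d:0, f:+; rest ⊤}
  B4:  IN={a:-, c:-, d:0, f:+; rest ⊤}  OUT={a:-, c:-, d:0, f:0; rest ⊤}
  B5:  IN={a:-, c:-, d:0, f:0; rest ⊤}  OUT={a:-, c:-, d:0, e:+, f:0; rest ⊤}

Merge at B5: IN[B5] = OUT[B4] = {a: -, b: ⊤, c: -, d: 0, e: ⊤, f: 0}
Applying B5's transfer function to that IN value gives OUT[B5] (row B5 above).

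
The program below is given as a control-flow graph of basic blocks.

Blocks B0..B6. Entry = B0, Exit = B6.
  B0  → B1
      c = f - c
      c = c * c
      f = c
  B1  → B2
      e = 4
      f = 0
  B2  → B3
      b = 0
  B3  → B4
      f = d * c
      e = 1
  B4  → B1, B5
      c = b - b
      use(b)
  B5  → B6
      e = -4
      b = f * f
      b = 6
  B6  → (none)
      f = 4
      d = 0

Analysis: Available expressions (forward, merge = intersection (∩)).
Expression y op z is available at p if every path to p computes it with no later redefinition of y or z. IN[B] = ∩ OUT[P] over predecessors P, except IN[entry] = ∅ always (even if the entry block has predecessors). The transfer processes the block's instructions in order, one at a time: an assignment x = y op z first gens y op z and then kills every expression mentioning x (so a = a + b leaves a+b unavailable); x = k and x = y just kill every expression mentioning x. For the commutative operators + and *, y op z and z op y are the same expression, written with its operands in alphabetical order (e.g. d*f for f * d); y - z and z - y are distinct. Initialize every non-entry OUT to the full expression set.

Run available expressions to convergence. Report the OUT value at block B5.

Answer: {f*f}

Derivation:
Fixpoint table:
  B0:   IN={}   OUT={}
  B1:   IN={}   OUT={}
  B2:   IN={}   OUT={}
  B3:   IN={}   OUT={c*d}
  B4:   IN={c*d}   OUT={b-b}
  B5:   IN={b-b}   OUT={f*f}
  B6:   IN={f*f}   OUT={}

Merge at B5: IN[B5] = OUT[B4] = {b-b}
Applying B5's transfer function to that IN value gives OUT[B5] (row B5 above).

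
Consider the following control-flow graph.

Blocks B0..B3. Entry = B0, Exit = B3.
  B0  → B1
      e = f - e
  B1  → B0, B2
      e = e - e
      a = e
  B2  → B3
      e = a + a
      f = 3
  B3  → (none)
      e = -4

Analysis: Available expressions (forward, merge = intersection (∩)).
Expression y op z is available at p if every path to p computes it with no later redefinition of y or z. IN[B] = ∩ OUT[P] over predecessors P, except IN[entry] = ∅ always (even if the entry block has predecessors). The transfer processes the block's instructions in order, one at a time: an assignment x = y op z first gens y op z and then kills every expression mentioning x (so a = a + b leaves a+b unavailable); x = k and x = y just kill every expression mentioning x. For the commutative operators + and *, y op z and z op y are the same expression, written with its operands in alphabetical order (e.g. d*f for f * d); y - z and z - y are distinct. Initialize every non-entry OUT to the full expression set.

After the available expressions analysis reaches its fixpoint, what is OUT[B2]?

Answer: {a+a}

Trace:
Converged values:
  B0:   IN={}   OUT={}
  B1:   IN={}   OUT={}
  B2:   IN={}   OUT={a+a}
  B3:   IN={a+a}   OUT={a+a}

Merge at B2: IN[B2] = OUT[B1] = {}
Applying B2's transfer function to that IN value gives OUT[B2] (row B2 above).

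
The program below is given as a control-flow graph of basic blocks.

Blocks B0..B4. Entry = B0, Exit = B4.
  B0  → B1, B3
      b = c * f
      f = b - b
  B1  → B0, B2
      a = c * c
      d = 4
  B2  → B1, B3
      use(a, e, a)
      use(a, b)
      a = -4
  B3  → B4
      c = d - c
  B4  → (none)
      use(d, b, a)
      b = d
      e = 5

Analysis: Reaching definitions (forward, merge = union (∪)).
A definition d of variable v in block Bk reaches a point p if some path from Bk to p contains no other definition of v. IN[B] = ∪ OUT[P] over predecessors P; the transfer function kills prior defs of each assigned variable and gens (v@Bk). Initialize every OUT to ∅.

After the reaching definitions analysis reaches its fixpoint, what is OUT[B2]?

Fixpoint table:
  B0:  IN={a@B1, b@B0, d@B1, f@B0}  OUT={a@B1, b@B0, d@B1, f@B0}
  B1:  IN={a@B1, a@B2, b@B0, d@B1, f@B0}  OUT={a@B1, b@B0, d@B1, f@B0}
  B2:  IN={a@B1, b@B0, d@B1, f@B0}  OUT={a@B2, b@B0, d@B1, f@B0}
  B3:  IN={a@B1, a@B2, b@B0, d@B1, f@B0}  OUT={a@B1, a@B2, b@B0, c@B3, d@B1, f@B0}
  B4:  IN={a@B1, a@B2, b@B0, c@B3, d@B1, f@B0}  OUT={a@B1, a@B2, b@B4, c@B3, d@B1, e@B4, f@B0}

Merge at B2: IN[B2] = OUT[B1] = {a@B1, b@B0, d@B1, f@B0}
Applying B2's transfer function to that IN value gives OUT[B2] (row B2 above).

Answer: {a@B2, b@B0, d@B1, f@B0}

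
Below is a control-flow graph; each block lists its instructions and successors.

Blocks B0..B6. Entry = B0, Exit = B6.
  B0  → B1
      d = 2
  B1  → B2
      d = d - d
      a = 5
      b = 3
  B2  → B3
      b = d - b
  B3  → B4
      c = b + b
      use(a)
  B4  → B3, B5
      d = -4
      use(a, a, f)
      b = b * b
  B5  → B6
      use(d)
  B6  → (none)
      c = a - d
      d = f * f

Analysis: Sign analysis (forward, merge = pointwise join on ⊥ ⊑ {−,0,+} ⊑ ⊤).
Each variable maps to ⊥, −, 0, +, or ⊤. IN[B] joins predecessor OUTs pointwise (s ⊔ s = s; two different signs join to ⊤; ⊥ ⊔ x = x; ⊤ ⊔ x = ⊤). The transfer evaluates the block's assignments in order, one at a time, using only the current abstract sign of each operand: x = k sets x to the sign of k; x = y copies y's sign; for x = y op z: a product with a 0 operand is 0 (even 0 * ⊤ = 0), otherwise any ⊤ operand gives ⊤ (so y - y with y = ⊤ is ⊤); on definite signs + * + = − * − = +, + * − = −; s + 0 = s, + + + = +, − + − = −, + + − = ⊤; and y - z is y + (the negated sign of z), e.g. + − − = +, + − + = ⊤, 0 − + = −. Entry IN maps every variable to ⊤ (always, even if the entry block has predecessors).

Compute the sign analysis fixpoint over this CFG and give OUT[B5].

Answer: {a: +, b: ⊤, c: ⊤, d: -, e: ⊤, f: ⊤}

Trace:
Fixpoint table:
  B0:  IN=(all ⊤)  OUT={d:+; rest ⊤}
  B1:  IN={d:+; rest ⊤}  OUT={a:+, b:+; rest ⊤}
  B2:  IN={a:+, b:+; rest ⊤}  OUT={a:+; rest ⊤}
  B3:  IN={a:+; rest ⊤}  OUT={a:+; rest ⊤}
  B4:  IN={a:+; rest ⊤}  OUT={a:+, d:-; rest ⊤}
  B5:  IN={a:+, d:-; rest ⊤}  OUT={a:+, d:-; rest ⊤}
  B6:  IN={a:+, d:-; rest ⊤}  OUT={a:+, c:+; rest ⊤}

Merge at B5: IN[B5] = OUT[B4] = {a: +, b: ⊤, c: ⊤, d: -, e: ⊤, f: ⊤}
Applying B5's transfer function to that IN value gives OUT[B5] (row B5 above).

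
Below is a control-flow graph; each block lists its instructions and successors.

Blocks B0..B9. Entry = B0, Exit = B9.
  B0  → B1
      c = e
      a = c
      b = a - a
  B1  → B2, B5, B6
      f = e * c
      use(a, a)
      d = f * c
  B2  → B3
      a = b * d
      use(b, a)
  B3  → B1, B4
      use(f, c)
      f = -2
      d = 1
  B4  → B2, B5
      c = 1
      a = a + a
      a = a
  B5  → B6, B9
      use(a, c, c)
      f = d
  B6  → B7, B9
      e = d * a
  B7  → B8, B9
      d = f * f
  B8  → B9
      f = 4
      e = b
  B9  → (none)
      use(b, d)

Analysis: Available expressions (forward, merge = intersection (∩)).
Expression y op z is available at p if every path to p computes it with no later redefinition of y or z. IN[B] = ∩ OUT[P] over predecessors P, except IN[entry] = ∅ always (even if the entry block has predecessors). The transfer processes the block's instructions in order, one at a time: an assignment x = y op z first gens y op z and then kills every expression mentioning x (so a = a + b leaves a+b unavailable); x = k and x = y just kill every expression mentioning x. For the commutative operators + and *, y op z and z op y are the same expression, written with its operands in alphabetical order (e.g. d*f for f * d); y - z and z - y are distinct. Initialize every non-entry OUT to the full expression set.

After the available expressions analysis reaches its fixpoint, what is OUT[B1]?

Answer: {c*e, c*f}

Working:
Per-block solution:
  B0:   IN={}   OUT={a-a}
  B1:   IN={}   OUT={c*e, c*f}
  B2:   IN={}   OUT={b*d}
  B3:   IN={b*d}   OUT={}
  B4:   IN={}   OUT={}
  B5:   IN={}   OUT={}
  B6:   IN={}   OUT={a*d}
  B7:   IN={a*d}   OUT={f*f}
  B8:   IN={f*f}   OUT={}
  B9:   IN={}   OUT={}

Merge at B1: IN[B1] = OUT[B0] ∩ OUT[B3] = {}
Applying B1's transfer function to that IN value gives OUT[B1] (row B1 above).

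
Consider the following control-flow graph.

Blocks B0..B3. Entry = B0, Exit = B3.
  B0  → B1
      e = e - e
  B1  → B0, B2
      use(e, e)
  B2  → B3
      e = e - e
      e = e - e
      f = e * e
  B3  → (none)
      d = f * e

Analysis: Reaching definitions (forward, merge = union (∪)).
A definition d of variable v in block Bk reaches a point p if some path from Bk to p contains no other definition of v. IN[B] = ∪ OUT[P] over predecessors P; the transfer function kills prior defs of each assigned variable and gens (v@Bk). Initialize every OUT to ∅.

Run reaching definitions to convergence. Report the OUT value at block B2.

Fixpoint table:
  B0: | IN={e@B0} | OUT={e@B0}
  B1: | IN={e@B0} | OUT={e@B0}
  B2: | IN={e@B0} | OUT={e@B2, f@B2}
  B3: | IN={e@B2, f@B2} | OUT={d@B3, e@B2, f@B2}

Merge at B2: IN[B2] = OUT[B1] = {e@B0}
Applying B2's transfer function to that IN value gives OUT[B2] (row B2 above).

Answer: {e@B2, f@B2}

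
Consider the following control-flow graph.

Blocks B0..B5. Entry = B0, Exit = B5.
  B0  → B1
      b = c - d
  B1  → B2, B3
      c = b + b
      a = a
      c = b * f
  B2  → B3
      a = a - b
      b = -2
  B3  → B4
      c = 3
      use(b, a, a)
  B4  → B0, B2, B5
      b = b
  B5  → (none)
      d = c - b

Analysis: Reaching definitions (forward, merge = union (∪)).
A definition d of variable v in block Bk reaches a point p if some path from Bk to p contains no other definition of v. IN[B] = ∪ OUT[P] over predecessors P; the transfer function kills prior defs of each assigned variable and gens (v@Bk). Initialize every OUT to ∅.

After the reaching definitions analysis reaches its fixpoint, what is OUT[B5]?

Converged values:
  B0: | IN={a@B1, a@B2, b@B4, c@B3} | OUT={a@B1, a@B2, b@B0, c@B3}
  B1: | IN={a@B1, a@B2, b@B0, c@B3} | OUT={a@B1, b@B0, c@B1}
  B2: | IN={a@B1, a@B2, b@B0, b@B4, c@B1, c@B3} | OUT={a@B2, b@B2, c@B1, c@B3}
  B3: | IN={a@B1, a@B2, b@B0, b@B2, c@B1, c@B3} | OUT={a@B1, a@B2, b@B0, b@B2, c@B3}
  B4: | IN={a@B1, a@B2, b@B0, b@B2, c@B3} | OUT={a@B1, a@B2, b@B4, c@B3}
  B5: | IN={a@B1, a@B2, b@B4, c@B3} | OUT={a@B1, a@B2, b@B4, c@B3, d@B5}

Merge at B5: IN[B5] = OUT[B4] = {a@B1, a@B2, b@B4, c@B3}
Applying B5's transfer function to that IN value gives OUT[B5] (row B5 above).

Answer: {a@B1, a@B2, b@B4, c@B3, d@B5}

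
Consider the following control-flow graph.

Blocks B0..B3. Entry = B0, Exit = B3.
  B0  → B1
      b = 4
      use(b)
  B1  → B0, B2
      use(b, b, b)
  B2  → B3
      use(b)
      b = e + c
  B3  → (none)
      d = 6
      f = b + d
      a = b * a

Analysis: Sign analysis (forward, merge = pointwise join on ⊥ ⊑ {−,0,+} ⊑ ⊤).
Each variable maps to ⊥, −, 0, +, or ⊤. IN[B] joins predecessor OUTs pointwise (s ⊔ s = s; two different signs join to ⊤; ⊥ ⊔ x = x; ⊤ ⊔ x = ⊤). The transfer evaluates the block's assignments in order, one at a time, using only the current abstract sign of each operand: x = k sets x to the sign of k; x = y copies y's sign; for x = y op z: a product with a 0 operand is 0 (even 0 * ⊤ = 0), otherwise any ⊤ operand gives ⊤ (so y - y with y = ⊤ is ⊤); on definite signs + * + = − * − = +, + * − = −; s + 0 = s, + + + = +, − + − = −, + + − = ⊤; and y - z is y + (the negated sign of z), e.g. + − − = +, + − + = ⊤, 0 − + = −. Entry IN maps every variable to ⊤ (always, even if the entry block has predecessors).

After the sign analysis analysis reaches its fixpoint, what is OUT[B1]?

Fixpoint table:
  B0:   IN=(all ⊤)   OUT={b:+; rest ⊤}
  B1:   IN={b:+; rest ⊤}   OUT={b:+; rest ⊤}
  B2:   IN={b:+; rest ⊤}   OUT=(all ⊤)
  B3:   IN=(all ⊤)   OUT={d:+; rest ⊤}

Merge at B1: IN[B1] = OUT[B0] = {a: ⊤, b: +, c: ⊤, d: ⊤, e: ⊤, f: ⊤}
Applying B1's transfer function to that IN value gives OUT[B1] (row B1 above).

Answer: {a: ⊤, b: +, c: ⊤, d: ⊤, e: ⊤, f: ⊤}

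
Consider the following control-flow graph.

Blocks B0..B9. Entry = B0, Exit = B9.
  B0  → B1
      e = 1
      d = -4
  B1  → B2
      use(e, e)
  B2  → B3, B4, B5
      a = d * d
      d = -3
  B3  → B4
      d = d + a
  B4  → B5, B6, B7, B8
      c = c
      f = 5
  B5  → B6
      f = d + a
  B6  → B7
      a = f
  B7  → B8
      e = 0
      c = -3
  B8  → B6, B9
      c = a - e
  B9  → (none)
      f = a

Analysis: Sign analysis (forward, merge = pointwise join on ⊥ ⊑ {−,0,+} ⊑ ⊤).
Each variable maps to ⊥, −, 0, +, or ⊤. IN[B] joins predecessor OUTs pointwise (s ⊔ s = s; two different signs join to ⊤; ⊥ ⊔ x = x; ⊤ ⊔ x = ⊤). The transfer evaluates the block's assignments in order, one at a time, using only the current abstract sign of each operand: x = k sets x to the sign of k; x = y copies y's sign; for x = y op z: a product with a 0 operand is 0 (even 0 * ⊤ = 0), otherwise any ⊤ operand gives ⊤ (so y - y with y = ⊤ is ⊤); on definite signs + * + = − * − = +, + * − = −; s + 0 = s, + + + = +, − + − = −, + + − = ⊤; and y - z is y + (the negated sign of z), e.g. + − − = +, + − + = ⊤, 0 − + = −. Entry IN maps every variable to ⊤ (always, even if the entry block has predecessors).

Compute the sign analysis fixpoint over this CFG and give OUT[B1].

Converged values:
  B0:  IN=(all ⊤)  OUT={d:-, e:+; rest ⊤}
  B1:  IN={d:-, e:+; rest ⊤}  OUT={d:-, e:+; rest ⊤}
  B2:  IN={d:-, e:+; rest ⊤}  OUT={a:+, d:-, e:+; rest ⊤}
  B3:  IN={a:+, d:-, e:+; rest ⊤}  OUT={a:+, e:+; rest ⊤}
  B4:  IN={a:+, e:+; rest ⊤}  OUT={a:+, e:+, f:+; rest ⊤}
  B5:  IN={a:+, e:+; rest ⊤}  OUT={a:+, e:+; rest ⊤}
  B6:  IN=(all ⊤)  OUT=(all ⊤)
  B7:  IN=(all ⊤)  OUT={c:-, e:0; rest ⊤}
  B8:  IN=(all ⊤)  OUT=(all ⊤)
  B9:  IN=(all ⊤)  OUT=(all ⊤)

Merge at B1: IN[B1] = OUT[B0] = {a: ⊤, b: ⊤, c: ⊤, d: -, e: +, f: ⊤}
Applying B1's transfer function to that IN value gives OUT[B1] (row B1 above).

Answer: {a: ⊤, b: ⊤, c: ⊤, d: -, e: +, f: ⊤}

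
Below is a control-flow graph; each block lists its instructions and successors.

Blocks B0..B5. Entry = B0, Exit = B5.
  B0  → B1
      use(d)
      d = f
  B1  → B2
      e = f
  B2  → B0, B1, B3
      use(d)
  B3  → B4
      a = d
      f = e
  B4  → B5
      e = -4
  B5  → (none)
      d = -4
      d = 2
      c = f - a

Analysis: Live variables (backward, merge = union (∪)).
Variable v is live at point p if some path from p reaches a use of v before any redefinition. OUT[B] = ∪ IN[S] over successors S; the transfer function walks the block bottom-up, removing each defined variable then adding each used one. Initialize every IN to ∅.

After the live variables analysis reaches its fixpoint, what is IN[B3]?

Fixpoint table:
  B0:  IN={d, f}  OUT={d, f}
  B1:  IN={d, f}  OUT={d, e, f}
  B2:  IN={d, e, f}  OUT={d, e, f}
  B3:  IN={d, e}  OUT={a, f}
  B4:  IN={a, f}  OUT={a, f}
  B5:  IN={a, f}  OUT={}

Merge at B3: OUT[B3] = IN[B4] = {a, f}
Applying B3's transfer function to that OUT value gives IN[B3] (row B3 above).

Answer: {d, e}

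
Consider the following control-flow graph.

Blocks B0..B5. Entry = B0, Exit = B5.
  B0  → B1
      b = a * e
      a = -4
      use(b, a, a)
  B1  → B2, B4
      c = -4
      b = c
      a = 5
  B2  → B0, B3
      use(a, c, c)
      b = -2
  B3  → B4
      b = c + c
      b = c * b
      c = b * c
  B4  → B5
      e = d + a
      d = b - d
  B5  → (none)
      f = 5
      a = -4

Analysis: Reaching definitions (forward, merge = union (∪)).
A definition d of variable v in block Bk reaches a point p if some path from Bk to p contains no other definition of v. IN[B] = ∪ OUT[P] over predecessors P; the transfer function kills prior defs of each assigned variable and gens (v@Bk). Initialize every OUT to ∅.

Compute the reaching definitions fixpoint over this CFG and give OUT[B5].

Answer: {a@B5, b@B1, b@B3, c@B1, c@B3, d@B4, e@B4, f@B5}

Trace:
Per-block solution:
  B0:  IN={a@B1, b@B2, c@B1}  OUT={a@B0, b@B0, c@B1}
  B1:  IN={a@B0, b@B0, c@B1}  OUT={a@B1, b@B1, c@B1}
  B2:  IN={a@B1, b@B1, c@B1}  OUT={a@B1, b@B2, c@B1}
  B3:  IN={a@B1, b@B2, c@B1}  OUT={a@B1, b@B3, c@B3}
  B4:  IN={a@B1, b@B1, b@B3, c@B1, c@B3}  OUT={a@B1, b@B1, b@B3, c@B1, c@B3, d@B4, e@B4}
  B5:  IN={a@B1, b@B1, b@B3, c@B1, c@B3, d@B4, e@B4}  OUT={a@B5, b@B1, b@B3, c@B1, c@B3, d@B4, e@B4, f@B5}

Merge at B5: IN[B5] = OUT[B4] = {a@B1, b@B1, b@B3, c@B1, c@B3, d@B4, e@B4}
Applying B5's transfer function to that IN value gives OUT[B5] (row B5 above).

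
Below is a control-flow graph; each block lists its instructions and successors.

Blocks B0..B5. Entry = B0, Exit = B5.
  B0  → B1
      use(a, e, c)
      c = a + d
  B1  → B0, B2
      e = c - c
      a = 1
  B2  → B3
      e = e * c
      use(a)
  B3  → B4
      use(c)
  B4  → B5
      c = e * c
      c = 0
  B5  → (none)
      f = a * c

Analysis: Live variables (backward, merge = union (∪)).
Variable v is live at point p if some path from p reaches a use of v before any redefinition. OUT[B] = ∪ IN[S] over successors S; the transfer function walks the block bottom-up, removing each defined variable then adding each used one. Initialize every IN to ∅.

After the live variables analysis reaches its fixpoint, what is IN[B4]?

Answer: {a, c, e}

Trace:
Per-block solution:
  B0:  IN={a, c, d, e}  OUT={c, d}
  B1:  IN={c, d}  OUT={a, c, d, e}
  B2:  IN={a, c, e}  OUT={a, c, e}
  B3:  IN={a, c, e}  OUT={a, c, e}
  B4:  IN={a, c, e}  OUT={a, c}
  B5:  IN={a, c}  OUT={}

Merge at B4: OUT[B4] = IN[B5] = {a, c}
Applying B4's transfer function to that OUT value gives IN[B4] (row B4 above).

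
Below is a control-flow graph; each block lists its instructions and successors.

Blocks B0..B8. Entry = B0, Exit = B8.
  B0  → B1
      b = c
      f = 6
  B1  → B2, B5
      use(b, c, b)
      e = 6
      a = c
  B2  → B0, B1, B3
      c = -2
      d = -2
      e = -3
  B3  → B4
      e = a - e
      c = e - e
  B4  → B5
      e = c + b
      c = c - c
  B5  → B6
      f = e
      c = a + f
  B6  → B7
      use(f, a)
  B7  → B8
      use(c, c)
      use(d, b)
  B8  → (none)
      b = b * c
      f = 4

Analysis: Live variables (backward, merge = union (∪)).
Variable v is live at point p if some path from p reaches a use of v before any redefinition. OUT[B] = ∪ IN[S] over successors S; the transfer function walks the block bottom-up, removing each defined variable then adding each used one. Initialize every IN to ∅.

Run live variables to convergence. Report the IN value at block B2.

Answer: {a, b}

Trace:
Converged values:
  B0: | IN={c, d} | OUT={b, c, d}
  B1: | IN={b, c, d} | OUT={a, b, d, e}
  B2: | IN={a, b} | OUT={a, b, c, d, e}
  B3: | IN={a, b, d, e} | OUT={a, b, c, d}
  B4: | IN={a, b, c, d} | OUT={a, b, d, e}
  B5: | IN={a, b, d, e} | OUT={a, b, c, d, f}
  B6: | IN={a, b, c, d, f} | OUT={b, c, d}
  B7: | IN={b, c, d} | OUT={b, c}
  B8: | IN={b, c} | OUT={}

Merge at B2: OUT[B2] = IN[B0] ⊔ IN[B1] ⊔ IN[B3] = {a, b, c, d, e}
Applying B2's transfer function to that OUT value gives IN[B2] (row B2 above).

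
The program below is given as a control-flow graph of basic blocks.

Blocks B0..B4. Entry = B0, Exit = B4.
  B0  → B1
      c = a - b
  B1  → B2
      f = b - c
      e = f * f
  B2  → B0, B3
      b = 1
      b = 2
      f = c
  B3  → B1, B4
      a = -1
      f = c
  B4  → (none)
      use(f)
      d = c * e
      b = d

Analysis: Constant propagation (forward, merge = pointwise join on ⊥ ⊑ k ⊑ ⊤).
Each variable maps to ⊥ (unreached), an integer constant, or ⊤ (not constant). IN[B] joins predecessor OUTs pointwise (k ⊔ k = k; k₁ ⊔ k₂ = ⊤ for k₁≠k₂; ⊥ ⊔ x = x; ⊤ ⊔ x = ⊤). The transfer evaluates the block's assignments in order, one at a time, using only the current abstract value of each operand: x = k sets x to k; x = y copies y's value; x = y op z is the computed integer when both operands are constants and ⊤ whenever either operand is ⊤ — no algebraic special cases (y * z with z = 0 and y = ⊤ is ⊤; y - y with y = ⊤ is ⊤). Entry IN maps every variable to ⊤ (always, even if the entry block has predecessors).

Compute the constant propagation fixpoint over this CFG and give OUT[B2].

Answer: {a: ⊤, b: 2, c: ⊤, d: ⊤, e: ⊤, f: ⊤}

Working:
Per-block solution:
  B0: | IN=(all ⊤) | OUT=(all ⊤)
  B1: | IN=(all ⊤) | OUT=(all ⊤)
  B2: | IN=(all ⊤) | OUT={b:2; rest ⊤}
  B3: | IN={b:2; rest ⊤} | OUT={a:-1, b:2; rest ⊤}
  B4: | IN={a:-1, b:2; rest ⊤} | OUT={a:-1; rest ⊤}

Merge at B2: IN[B2] = OUT[B1] = {a: ⊤, b: ⊤, c: ⊤, d: ⊤, e: ⊤, f: ⊤}
Applying B2's transfer function to that IN value gives OUT[B2] (row B2 above).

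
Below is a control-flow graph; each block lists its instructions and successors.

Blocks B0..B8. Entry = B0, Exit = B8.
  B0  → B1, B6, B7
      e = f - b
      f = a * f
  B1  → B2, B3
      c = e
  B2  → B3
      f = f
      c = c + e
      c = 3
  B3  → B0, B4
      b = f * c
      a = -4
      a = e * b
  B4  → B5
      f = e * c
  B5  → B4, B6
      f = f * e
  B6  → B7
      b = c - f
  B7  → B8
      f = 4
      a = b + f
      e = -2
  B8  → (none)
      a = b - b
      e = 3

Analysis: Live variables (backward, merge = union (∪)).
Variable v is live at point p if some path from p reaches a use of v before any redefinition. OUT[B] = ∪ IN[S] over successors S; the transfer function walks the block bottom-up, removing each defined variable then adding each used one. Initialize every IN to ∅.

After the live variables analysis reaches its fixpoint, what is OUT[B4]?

Answer: {c, e, f}

Derivation:
Converged values:
  B0:  IN={a, b, c, f}  OUT={b, c, e, f}
  B1:  IN={e, f}  OUT={c, e, f}
  B2:  IN={c, e, f}  OUT={c, e, f}
  B3:  IN={c, e, f}  OUT={a, b, c, e, f}
  B4:  IN={c, e}  OUT={c, e, f}
  B5:  IN={c, e, f}  OUT={c, e, f}
  B6:  IN={c, f}  OUT={b}
  B7:  IN={b}  OUT={b}
  B8:  IN={b}  OUT={}

Merge at B4: OUT[B4] = IN[B5] = {c, e, f}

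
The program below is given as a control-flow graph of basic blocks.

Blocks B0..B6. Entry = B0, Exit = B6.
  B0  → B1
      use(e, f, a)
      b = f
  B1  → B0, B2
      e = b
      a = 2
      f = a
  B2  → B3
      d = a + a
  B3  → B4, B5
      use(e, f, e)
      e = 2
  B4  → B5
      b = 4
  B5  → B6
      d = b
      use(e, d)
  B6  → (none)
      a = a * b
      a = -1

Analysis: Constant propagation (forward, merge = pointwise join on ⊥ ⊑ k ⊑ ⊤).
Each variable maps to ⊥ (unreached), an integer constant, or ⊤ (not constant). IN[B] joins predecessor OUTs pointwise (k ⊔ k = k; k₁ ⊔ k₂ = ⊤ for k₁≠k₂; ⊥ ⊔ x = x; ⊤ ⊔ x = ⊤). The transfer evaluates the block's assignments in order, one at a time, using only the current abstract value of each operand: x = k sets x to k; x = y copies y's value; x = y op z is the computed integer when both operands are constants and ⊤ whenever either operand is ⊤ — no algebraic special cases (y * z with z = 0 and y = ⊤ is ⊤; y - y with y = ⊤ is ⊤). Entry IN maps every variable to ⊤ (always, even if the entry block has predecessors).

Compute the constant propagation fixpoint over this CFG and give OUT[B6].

Answer: {a: -1, b: ⊤, c: ⊤, d: ⊤, e: 2, f: 2}

Derivation:
Converged values:
  B0:   IN=(all ⊤)   OUT=(all ⊤)
  B1:   IN=(all ⊤)   OUT={a:2, f:2; rest ⊤}
  B2:   IN={a:2, f:2; rest ⊤}   OUT={a:2, d:4, f:2; rest ⊤}
  B3:   IN={a:2, d:4, f:2; rest ⊤}   OUT={a:2, d:4, e:2, f:2; rest ⊤}
  B4:   IN={a:2, d:4, e:2, f:2; rest ⊤}   OUT={a:2, b:4, d:4, e:2, f:2; rest ⊤}
  B5:   IN={a:2, d:4, e:2, f:2; rest ⊤}   OUT={a:2, e:2, f:2; rest ⊤}
  B6:   IN={a:2, e:2, f:2; rest ⊤}   OUT={a:-1, e:2, f:2; rest ⊤}

Merge at B6: IN[B6] = OUT[B5] = {a: 2, b: ⊤, c: ⊤, d: ⊤, e: 2, f: 2}
Applying B6's transfer function to that IN value gives OUT[B6] (row B6 above).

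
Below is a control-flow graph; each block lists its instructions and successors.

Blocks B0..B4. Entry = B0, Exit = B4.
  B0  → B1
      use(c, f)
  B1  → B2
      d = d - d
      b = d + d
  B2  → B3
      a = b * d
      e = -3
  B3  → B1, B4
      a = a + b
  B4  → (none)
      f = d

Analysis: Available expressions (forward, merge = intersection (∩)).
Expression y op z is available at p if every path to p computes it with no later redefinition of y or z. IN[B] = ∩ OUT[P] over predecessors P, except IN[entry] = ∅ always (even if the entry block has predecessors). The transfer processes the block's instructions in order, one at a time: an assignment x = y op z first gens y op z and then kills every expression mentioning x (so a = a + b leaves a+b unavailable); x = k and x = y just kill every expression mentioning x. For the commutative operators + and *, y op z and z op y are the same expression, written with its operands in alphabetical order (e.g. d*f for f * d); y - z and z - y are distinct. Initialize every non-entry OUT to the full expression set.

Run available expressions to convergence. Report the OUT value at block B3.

Converged values:
  B0: | IN={} | OUT={}
  B1: | IN={} | OUT={d+d}
  B2: | IN={d+d} | OUT={b*d, d+d}
  B3: | IN={b*d, d+d} | OUT={b*d, d+d}
  B4: | IN={b*d, d+d} | OUT={b*d, d+d}

Merge at B3: IN[B3] = OUT[B2] = {b*d, d+d}
Applying B3's transfer function to that IN value gives OUT[B3] (row B3 above).

Answer: {b*d, d+d}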